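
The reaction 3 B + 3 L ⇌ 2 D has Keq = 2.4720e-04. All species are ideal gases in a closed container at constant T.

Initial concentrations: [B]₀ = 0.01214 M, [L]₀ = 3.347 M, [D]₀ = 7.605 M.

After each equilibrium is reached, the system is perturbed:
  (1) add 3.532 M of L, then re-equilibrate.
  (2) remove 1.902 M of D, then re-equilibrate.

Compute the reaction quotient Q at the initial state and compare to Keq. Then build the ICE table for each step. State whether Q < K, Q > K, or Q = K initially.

Q₀ = 8.6213e+05; Q > K (proceeds reverse)

Q₀ = 8.6213e+05 vs Keq = 2.4720e-04 ⇒ Q>K, reverse
Step 1:
                   B          L          D
  Initial    0.01214      3.347      7.605
  Change       5.006      5.006     -3.338
  Equil        5.018      8.353      4.267
  solve Keq expr → x = -1.669; check Q = 2.4720e-04
Then add 3.532 M of L.
Step 2:
                   B          L          D
  Initial      5.018      11.89      4.267
  Change      -0.873     -0.873      0.582
  Equil        4.145      11.01      4.849
  solve Keq expr → x = 0.291; check Q = 2.4720e-04
Then remove 1.902 M of D.
Step 3:
                   B          L          D
  Initial      4.145      11.01      2.947
  Change     -0.6677    -0.6677     0.4451
  Equil        3.478      10.34      3.393
  solve Keq expr → x = 0.2226; check Q = 2.4720e-04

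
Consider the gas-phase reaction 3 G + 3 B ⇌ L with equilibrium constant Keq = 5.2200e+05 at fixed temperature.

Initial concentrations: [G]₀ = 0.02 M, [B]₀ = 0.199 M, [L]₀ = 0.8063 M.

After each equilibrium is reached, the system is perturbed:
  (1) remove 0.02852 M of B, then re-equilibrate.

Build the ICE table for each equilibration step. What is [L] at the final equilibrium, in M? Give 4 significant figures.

Q₀ = 1.2789e+07 vs Keq = 5.2200e+05 ⇒ Q>K, reverse
Step 1:
                  G         B         L
  Initial      0.02     0.199    0.8063
  Change    0.03022   0.03022  -0.01007
  Equil     0.05022    0.2292    0.7962
  solve Keq expr → x = -0.01007; check Q = 5.2200e+05
Then remove 0.02852 M of B.
Step 2:
                  G         B         L
  Initial   0.05022    0.2007    0.7962
  Change    0.00555   0.00555  -0.00185
  Equil     0.05577    0.2062    0.7944
  solve Keq expr → x = -0.00185; check Q = 5.2200e+05

[L]_eq = 0.7944 M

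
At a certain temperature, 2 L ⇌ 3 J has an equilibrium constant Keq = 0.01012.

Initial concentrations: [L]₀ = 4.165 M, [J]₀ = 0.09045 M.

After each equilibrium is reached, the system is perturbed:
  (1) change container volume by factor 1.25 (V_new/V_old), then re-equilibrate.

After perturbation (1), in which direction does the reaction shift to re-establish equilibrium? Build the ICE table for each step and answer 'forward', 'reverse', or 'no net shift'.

Q₀ = 4.2658e-05 vs Keq = 0.01012 ⇒ Q<K, forward
Step 1:
                   L          J
  I            4.165    0.09045
  C          -0.2951     0.4427
  E             3.87     0.5332
  solve Keq expr → x = 0.1476; check Q = 0.01012
Then change container volume by factor 1.25 (V_new/V_old).
Step 2:
                   L          J
  I            3.096     0.4265
  C          -0.0206     0.0309
  E            3.075     0.4574
  solve Keq expr → x = 0.0103; check Q = 0.01012

Direction: forward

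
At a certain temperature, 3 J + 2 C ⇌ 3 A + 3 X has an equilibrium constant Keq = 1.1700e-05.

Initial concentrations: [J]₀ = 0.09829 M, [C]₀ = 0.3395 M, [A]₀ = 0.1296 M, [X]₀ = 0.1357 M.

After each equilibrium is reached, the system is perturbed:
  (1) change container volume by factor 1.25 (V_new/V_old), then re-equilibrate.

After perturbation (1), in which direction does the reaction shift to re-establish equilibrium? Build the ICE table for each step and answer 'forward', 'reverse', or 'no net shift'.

Direction: forward

Q₀ = 0.0497 vs Keq = 1.1700e-05 ⇒ Q>K, reverse
Step 1:
                   J          C          A          X
  Initial    0.09829     0.3395     0.1296     0.1357
  Change     0.08515    0.05677   -0.08515   -0.08515
  Equil       0.1834     0.3963    0.04445    0.05055
  solve Keq expr → x = -0.02838; check Q = 1.1700e-05
Then change container volume by factor 1.25 (V_new/V_old).
Step 2:
                   J          C          A          X
  Initial     0.1468      0.317    0.03556    0.04044
  Change   -0.001235 -8.2301e-04   0.001235   0.001235
  Equil       0.1455     0.3162    0.03679    0.04167
  solve Keq expr → x = 4.1150e-04; check Q = 1.1700e-05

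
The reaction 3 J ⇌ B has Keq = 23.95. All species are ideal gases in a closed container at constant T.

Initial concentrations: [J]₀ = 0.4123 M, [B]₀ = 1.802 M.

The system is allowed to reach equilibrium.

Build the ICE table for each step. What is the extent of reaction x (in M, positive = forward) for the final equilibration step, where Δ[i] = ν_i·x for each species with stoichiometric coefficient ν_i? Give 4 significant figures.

Q₀ = 25.71 vs Keq = 23.95 ⇒ Q>K, reverse
Step 1:
                  J         B
  Initial    0.4123     1.802
  Change   0.009615 -0.003205
  Equil      0.4219     1.799
  solve Keq expr → x = -0.003205; check Q = 23.95

x = -0.003205 M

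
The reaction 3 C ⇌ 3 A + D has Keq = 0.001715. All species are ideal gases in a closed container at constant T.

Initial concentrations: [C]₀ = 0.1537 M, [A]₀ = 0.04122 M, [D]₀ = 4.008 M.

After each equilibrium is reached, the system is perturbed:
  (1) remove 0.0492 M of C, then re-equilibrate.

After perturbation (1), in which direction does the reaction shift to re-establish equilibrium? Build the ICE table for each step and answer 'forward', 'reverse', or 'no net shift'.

Direction: reverse

Q₀ = 0.07731 vs Keq = 0.001715 ⇒ Q>K, reverse
Step 1:
                    C           A           D
  I            0.1537     0.04122       4.008
  C           0.02755    -0.02755   -0.009184
  E            0.1813     0.01367       3.999
  solve Keq expr → x = -0.009184; check Q = 0.001715
Then remove 0.0492 M of C.
Step 2:
                    C           A           D
  I            0.1321     0.01367       3.999
  C          0.003449   -0.003449    -0.00115
  E            0.1355     0.01022       3.998
  solve Keq expr → x = -0.00115; check Q = 0.001715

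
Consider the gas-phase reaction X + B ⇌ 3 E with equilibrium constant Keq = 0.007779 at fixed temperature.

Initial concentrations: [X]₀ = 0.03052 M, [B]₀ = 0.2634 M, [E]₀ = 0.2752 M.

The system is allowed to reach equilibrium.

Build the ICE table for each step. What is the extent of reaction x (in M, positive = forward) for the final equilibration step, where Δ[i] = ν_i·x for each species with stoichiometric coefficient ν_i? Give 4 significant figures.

Q₀ = 2.593 vs Keq = 0.007779 ⇒ Q>K, reverse
Step 1:
                   X          B          E
  Initial    0.03052     0.2634     0.2752
  Change      0.0704     0.0704    -0.2112
  Equil       0.1009     0.3338    0.06399
  solve Keq expr → x = -0.0704; check Q = 0.007779

x = -0.0704 M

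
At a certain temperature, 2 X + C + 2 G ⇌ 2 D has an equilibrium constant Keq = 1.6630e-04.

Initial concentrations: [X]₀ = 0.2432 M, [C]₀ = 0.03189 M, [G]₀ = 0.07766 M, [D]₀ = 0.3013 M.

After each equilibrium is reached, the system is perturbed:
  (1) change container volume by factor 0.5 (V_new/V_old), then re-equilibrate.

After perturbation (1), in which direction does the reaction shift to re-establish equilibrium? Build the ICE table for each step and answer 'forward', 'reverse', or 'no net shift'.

Direction: forward

Q₀ = 7980 vs Keq = 1.6630e-04 ⇒ Q>K, reverse
Step 1:
                   X          C          G          D
  Initial     0.2432    0.03189    0.07766     0.3013
  Change      0.3002     0.1501     0.3002    -0.3002
  Equil       0.5434      0.182     0.3778   0.001129
  solve Keq expr → x = -0.1501; check Q = 1.6630e-04
Then change container volume by factor 0.5 (V_new/V_old).
Step 2:
                   X          C          G          D
  Initial      1.087      0.364     0.7557   0.002259
  Change   -0.004054  -0.002027  -0.004054   0.004054
  Equil        1.083     0.3619     0.7516   0.006313
  solve Keq expr → x = 0.002027; check Q = 1.6630e-04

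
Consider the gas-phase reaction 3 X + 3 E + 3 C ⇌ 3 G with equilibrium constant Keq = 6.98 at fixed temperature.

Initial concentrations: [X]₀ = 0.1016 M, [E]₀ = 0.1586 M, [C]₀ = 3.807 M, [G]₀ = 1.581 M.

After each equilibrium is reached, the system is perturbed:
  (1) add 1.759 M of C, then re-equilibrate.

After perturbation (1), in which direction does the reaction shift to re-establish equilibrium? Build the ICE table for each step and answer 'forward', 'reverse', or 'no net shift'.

Q₀ = 1.7118e+04 vs Keq = 6.98 ⇒ Q>K, reverse
Step 1:
                   X          E          C          G
  init        0.1016     0.1586      3.807      1.581
  Δ           0.2792     0.2792     0.2792    -0.2792
  eq          0.3808     0.4378      4.086      1.302
  solve Keq expr → x = -0.09306; check Q = 6.98
Then add 1.759 M of C.
Step 2:
                   X          E          C          G
  init        0.3808     0.4378      5.845      1.302
  Δ         -0.05756   -0.05756   -0.05756    0.05756
  eq          0.3232     0.3802      5.788      1.359
  solve Keq expr → x = 0.01919; check Q = 6.98

Direction: forward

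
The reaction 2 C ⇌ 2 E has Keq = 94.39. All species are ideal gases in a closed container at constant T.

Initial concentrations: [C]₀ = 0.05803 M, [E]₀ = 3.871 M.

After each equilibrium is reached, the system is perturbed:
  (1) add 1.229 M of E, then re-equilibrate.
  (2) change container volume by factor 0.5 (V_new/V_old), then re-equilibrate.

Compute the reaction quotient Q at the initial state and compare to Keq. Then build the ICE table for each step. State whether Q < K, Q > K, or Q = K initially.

Q₀ = 4450; Q > K (proceeds reverse)

Q₀ = 4450 vs Keq = 94.39 ⇒ Q>K, reverse
Step 1:
                    C           E
  init        0.05803       3.871
  Δ            0.3086     -0.3086
  eq           0.3667       3.562
  solve Keq expr → x = -0.1543; check Q = 94.39
Then add 1.229 M of E.
Step 2:
                    C           E
  init         0.3667       4.791
  Δ            0.1147     -0.1147
  eq           0.4814       4.677
  solve Keq expr → x = -0.05735; check Q = 94.39
Then change container volume by factor 0.5 (V_new/V_old).
Step 3:
                    C           E
  init         0.9627       9.353
  Δ                 0           0
  eq           0.9627       9.353
  solve Keq expr → x = 0; check Q = 94.39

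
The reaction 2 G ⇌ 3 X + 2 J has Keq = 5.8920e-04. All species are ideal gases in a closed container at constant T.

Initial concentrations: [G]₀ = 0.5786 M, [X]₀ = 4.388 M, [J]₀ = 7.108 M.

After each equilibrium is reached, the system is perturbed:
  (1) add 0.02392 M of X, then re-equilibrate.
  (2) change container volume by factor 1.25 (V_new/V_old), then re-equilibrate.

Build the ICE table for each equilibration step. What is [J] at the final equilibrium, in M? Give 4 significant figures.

[J]_eq = 3.382 M

Q₀ = 1.2751e+04 vs Keq = 5.8920e-04 ⇒ Q>K, reverse
Step 1:
                    G           X           J
  I            0.5786       4.388       7.108
  C             2.877      -4.315      -2.877
  E             3.455     0.07324       4.231
  solve Keq expr → x = -1.438; check Q = 5.8920e-04
Then add 0.02392 M of X.
Step 2:
                    G           X           J
  I             3.455     0.09716       4.231
  C           0.01568    -0.02352    -0.01568
  E             3.471     0.07364       4.216
  solve Keq expr → x = -0.007839; check Q = 5.8920e-04
Then change container volume by factor 1.25 (V_new/V_old).
Step 3:
                    G           X           J
  I             2.777     0.05891       3.373
  C         -0.009613     0.01442    0.009613
  E             2.767     0.07333       3.382
  solve Keq expr → x = 0.004806; check Q = 5.8920e-04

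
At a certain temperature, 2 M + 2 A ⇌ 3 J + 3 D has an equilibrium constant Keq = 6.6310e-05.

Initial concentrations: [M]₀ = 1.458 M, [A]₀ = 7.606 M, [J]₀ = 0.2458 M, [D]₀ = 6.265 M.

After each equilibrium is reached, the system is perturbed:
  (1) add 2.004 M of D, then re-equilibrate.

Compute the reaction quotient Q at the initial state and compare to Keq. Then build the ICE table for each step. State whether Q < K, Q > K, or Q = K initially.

Q₀ = 0.02969 vs Keq = 6.6310e-05 ⇒ Q>K, reverse
Step 1:
                   M          A          J          D
  I            1.458      7.606     0.2458      6.265
  C             0.14       0.14      -0.21      -0.21
  E            1.598      7.746    0.03577      6.055
  solve Keq expr → x = -0.07001; check Q = 6.6310e-05
Then add 2.004 M of D.
Step 2:
                   M          A          J          D
  I            1.598      7.746    0.03577      8.059
  C         0.005857   0.005857  -0.008786  -0.008786
  E            1.604      7.752    0.02698       8.05
  solve Keq expr → x = -0.002929; check Q = 6.6310e-05

Q₀ = 0.02969; Q > K (proceeds reverse)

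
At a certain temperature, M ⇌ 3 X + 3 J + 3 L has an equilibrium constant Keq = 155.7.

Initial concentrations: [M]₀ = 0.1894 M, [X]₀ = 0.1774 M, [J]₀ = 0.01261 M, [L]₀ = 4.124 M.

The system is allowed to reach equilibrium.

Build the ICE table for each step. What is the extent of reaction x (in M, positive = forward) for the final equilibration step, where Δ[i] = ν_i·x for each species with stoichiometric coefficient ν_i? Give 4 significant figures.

x = 0.1646 M

Q₀ = 4.1455e-06 vs Keq = 155.7 ⇒ Q<K, forward
Step 1:
                  M         X         J         L
  I          0.1894    0.1774   0.01261     4.124
  C         -0.1646    0.4937    0.4937    0.4937
  E         0.02482    0.6711    0.5064     4.618
  solve Keq expr → x = 0.1646; check Q = 155.7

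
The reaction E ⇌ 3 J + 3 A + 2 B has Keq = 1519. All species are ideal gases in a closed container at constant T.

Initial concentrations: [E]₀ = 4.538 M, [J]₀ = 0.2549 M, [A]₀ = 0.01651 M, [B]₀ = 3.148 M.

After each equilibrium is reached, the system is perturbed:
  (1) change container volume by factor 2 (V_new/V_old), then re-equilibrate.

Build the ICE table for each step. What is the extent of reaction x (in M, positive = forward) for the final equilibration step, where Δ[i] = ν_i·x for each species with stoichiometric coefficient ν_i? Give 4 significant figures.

x = 0.4009 M

Q₀ = 1.6276e-07 vs Keq = 1519 ⇒ Q<K, forward
Step 1:
                   E          J          A          B
  Initial      4.538     0.2549    0.01651      3.148
  Change     -0.7943      2.383      2.383      1.589
  Equil        3.744      2.638      2.399      4.737
  solve Keq expr → x = 0.7943; check Q = 1519
Then change container volume by factor 2 (V_new/V_old).
Step 2:
                   E          J          A          B
  Initial      1.872      1.319        1.2      2.368
  Change     -0.4009      1.203      1.203     0.8019
  Equil        1.471      2.522      2.402       3.17
  solve Keq expr → x = 0.4009; check Q = 1519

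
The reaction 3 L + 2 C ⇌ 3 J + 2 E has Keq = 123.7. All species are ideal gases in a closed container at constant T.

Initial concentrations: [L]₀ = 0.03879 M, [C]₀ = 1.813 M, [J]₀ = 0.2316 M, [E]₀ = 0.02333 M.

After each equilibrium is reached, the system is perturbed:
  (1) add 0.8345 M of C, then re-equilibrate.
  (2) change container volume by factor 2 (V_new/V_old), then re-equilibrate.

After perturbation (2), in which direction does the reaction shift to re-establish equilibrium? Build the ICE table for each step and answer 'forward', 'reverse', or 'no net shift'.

Q₀ = 0.03524 vs Keq = 123.7 ⇒ Q<K, forward
Step 1:
                   L          C          J          E
  Initial    0.03879      1.813     0.2316    0.02333
  Change    -0.03414   -0.02276    0.03414    0.02276
  Equil      0.00465       1.79     0.2657    0.04609
  solve Keq expr → x = 0.01138; check Q = 123.7
Then add 0.8345 M of C.
Step 2:
                   L          C          J          E
  Initial    0.00465      2.625     0.2657    0.04609
  Change  -9.9810e-04 -6.6540e-04 9.9810e-04 6.6540e-04
  Equil     0.003652      2.624     0.2667    0.04676
  solve Keq expr → x = 3.3270e-04; check Q = 123.7
Then change container volume by factor 2 (V_new/V_old).
Step 3:
                   L          C          J          E
  Initial   0.001826      1.312     0.1334    0.02338
  Change           0          0          0          0
  Equil     0.001826      1.312     0.1334    0.02338
  solve Keq expr → x = 0; check Q = 123.7

Direction: no net shift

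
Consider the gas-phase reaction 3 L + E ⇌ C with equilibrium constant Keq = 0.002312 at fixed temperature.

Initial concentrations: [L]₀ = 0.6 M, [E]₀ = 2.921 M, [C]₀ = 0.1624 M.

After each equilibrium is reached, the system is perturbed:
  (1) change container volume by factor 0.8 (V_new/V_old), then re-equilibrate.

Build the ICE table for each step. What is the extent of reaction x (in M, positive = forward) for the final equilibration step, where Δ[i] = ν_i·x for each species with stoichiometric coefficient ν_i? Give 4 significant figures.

x = 0.008867 M

Q₀ = 0.2574 vs Keq = 0.002312 ⇒ Q>K, reverse
Step 1:
                  L         E         C
  init          0.6     2.921    0.1624
  Δ          0.4617    0.1539   -0.1539
  eq          1.062     3.075  0.008507
  solve Keq expr → x = -0.1539; check Q = 0.002312
Then change container volume by factor 0.8 (V_new/V_old).
Step 2:
                  L         E         C
  init        1.327     3.844   0.01063
  Δ         -0.0266 -0.008867  0.008867
  eq            1.3     3.835    0.0195
  solve Keq expr → x = 0.008867; check Q = 0.002312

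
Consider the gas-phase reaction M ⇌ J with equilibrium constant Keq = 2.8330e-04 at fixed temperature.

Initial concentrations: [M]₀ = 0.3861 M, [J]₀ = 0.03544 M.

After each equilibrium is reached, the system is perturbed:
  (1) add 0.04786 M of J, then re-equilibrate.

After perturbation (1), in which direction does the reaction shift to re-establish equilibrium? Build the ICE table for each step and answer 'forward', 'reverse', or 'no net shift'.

Q₀ = 0.09179 vs Keq = 2.8330e-04 ⇒ Q>K, reverse
Step 1:
                   M          J
  I           0.3861    0.03544
  C          0.03532   -0.03532
  E           0.4214 1.1939e-04
  solve Keq expr → x = -0.03532; check Q = 2.8330e-04
Then add 0.04786 M of J.
Step 2:
                   M          J
  I           0.4214    0.04798
  C          0.04785   -0.04785
  E           0.4693 1.3294e-04
  solve Keq expr → x = -0.04785; check Q = 2.8330e-04

Direction: reverse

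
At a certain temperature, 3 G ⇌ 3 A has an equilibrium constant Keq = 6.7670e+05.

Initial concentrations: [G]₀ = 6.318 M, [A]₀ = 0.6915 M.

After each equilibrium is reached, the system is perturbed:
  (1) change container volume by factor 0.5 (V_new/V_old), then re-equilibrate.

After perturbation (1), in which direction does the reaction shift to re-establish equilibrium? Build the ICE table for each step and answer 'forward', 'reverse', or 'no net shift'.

Direction: no net shift

Q₀ = 0.001311 vs Keq = 6.7670e+05 ⇒ Q<K, forward
Step 1:
                  G         A
  Initial     6.318    0.6915
  Change     -6.239     6.239
  Equil     0.07894     6.931
  solve Keq expr → x = 2.08; check Q = 6.7670e+05
Then change container volume by factor 0.5 (V_new/V_old).
Step 2:
                  G         A
  Initial    0.1579     13.86
  Change          0         0
  Equil      0.1579     13.86
  solve Keq expr → x = 0; check Q = 6.7670e+05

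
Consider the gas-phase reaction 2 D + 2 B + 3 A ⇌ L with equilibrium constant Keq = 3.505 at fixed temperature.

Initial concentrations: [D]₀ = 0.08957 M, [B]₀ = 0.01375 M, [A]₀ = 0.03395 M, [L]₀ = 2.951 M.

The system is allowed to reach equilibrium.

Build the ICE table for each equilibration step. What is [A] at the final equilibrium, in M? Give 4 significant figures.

Q₀ = 4.9719e+10 vs Keq = 3.505 ⇒ Q>K, reverse
Step 1:
                    D           B           A           L
  Initial     0.08957     0.01375     0.03395       2.951
  Change       0.7654      0.7654       1.148     -0.3827
  Equil        0.8549      0.7791       1.182       2.568
  solve Keq expr → x = -0.3827; check Q = 3.505

[A]_eq = 1.182 M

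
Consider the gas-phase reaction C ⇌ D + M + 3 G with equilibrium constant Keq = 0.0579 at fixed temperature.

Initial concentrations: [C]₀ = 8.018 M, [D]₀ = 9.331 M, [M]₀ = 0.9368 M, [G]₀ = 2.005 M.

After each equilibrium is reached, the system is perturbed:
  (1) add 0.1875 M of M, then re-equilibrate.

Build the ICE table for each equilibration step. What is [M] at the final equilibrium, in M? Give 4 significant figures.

Q₀ = 8.787 vs Keq = 0.0579 ⇒ Q>K, reverse
Step 1:
                    C           D           M           G
  I             8.018       9.331      0.9368       2.005
  C            0.5004     -0.5004     -0.5004      -1.501
  E             8.518       8.831      0.4364      0.5039
  solve Keq expr → x = -0.5004; check Q = 0.0579
Then add 0.1875 M of M.
Step 2:
                    C           D           M           G
  I             8.518       8.831      0.6239      0.5039
  C           0.01726    -0.01726    -0.01726    -0.05179
  E             8.536       8.813      0.6067      0.4521
  solve Keq expr → x = -0.01726; check Q = 0.0579

[M]_eq = 0.6067 M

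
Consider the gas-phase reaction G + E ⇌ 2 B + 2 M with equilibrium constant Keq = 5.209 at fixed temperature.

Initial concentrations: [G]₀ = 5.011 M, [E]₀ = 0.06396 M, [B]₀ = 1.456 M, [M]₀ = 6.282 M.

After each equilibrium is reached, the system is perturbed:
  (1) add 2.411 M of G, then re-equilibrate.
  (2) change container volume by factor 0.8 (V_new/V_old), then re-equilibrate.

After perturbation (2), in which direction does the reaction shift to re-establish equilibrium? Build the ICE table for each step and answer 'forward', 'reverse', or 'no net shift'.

Direction: reverse

Q₀ = 261 vs Keq = 5.209 ⇒ Q>K, reverse
Step 1:
                  G         E         B         M
  init        5.011   0.06396     1.456     6.282
  Δ          0.3988    0.3988   -0.7976   -0.7976
  eq           5.41    0.4627    0.6584     5.484
  solve Keq expr → x = -0.3988; check Q = 5.209
Then add 2.411 M of G.
Step 2:
                  G         E         B         M
  init        7.821    0.4627    0.6584     5.484
  Δ        -0.04171  -0.04171   0.08342   0.08342
  eq          7.779     0.421    0.7418     5.568
  solve Keq expr → x = 0.04171; check Q = 5.209
Then change container volume by factor 0.8 (V_new/V_old).
Step 3:
                  G         E         B         M
  init        9.724    0.5263    0.9273      6.96
  Δ         0.06275   0.06275   -0.1255   -0.1255
  eq          9.787     0.589    0.8018     6.834
  solve Keq expr → x = -0.06275; check Q = 5.209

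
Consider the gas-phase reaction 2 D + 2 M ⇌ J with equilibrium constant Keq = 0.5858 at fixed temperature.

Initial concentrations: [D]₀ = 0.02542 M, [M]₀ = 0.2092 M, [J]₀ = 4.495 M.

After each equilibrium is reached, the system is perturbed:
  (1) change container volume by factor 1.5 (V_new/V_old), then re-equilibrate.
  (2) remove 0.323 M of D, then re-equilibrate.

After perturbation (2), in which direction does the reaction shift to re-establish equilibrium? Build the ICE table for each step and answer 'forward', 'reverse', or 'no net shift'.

Q₀ = 1.5895e+05 vs Keq = 0.5858 ⇒ Q>K, reverse
Step 1:
                    D           M           J
  init        0.02542      0.2092       4.495
  Δ             1.477       1.477     -0.7383
  eq            1.502       1.686       3.757
  solve Keq expr → x = -0.7383; check Q = 0.5858
Then change container volume by factor 1.5 (V_new/V_old).
Step 2:
                    D           M           J
  init          1.001       1.124       2.504
  Δ            0.3507      0.3507     -0.1754
  eq            1.352       1.475       2.329
  solve Keq expr → x = -0.1754; check Q = 0.5858
Then remove 0.323 M of D.
Step 3:
                    D           M           J
  init          1.029       1.475       2.329
  Δ            0.1651      0.1651    -0.08255
  eq            1.194        1.64       2.247
  solve Keq expr → x = -0.08255; check Q = 0.5858

Direction: reverse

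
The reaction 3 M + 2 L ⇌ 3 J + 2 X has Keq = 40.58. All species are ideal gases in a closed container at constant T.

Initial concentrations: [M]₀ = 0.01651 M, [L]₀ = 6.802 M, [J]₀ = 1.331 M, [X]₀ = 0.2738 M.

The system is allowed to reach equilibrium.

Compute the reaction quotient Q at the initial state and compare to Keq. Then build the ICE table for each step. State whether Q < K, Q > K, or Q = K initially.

Q₀ = 849; Q > K (proceeds reverse)

Q₀ = 849 vs Keq = 40.58 ⇒ Q>K, reverse
Step 1:
                    M           L           J           X
  Initial     0.01651       6.802       1.331      0.2738
  Change      0.02611      0.0174    -0.02611     -0.0174
  Equil       0.04262       6.819       1.305      0.2564
  solve Keq expr → x = -0.008702; check Q = 40.58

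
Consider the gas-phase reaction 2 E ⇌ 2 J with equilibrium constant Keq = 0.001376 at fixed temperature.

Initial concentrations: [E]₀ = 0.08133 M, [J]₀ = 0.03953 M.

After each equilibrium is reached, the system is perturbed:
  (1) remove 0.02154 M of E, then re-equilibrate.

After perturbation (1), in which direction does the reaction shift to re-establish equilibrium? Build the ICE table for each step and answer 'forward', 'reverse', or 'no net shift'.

Direction: reverse

Q₀ = 0.2362 vs Keq = 0.001376 ⇒ Q>K, reverse
Step 1:
                   E          J
  init       0.08133    0.03953
  Δ          0.03521   -0.03521
  eq          0.1165   0.004323
  solve Keq expr → x = -0.0176; check Q = 0.001376
Then remove 0.02154 M of E.
Step 2:
                   E          J
  init         0.095   0.004323
  Δ       7.7044e-04 -7.7044e-04
  eq         0.09577   0.003552
  solve Keq expr → x = -3.8522e-04; check Q = 0.001376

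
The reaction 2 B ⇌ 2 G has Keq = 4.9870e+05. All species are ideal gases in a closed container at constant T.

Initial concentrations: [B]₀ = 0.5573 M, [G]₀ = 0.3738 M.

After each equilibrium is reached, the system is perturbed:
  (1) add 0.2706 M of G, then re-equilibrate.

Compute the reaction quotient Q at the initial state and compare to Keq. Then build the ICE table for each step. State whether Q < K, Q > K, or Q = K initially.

Q₀ = 0.4499; Q < K (proceeds forward)

Q₀ = 0.4499 vs Keq = 4.9870e+05 ⇒ Q<K, forward
Step 1:
                  B         G
  Initial    0.5573    0.3738
  Change     -0.556     0.556
  Equil    0.001317    0.9298
  solve Keq expr → x = 0.278; check Q = 4.9870e+05
Then add 0.2706 M of G.
Step 2:
                  B         G
  Initial  0.001317       1.2
  Change  3.8264e-04 -3.8264e-04
  Equil    0.001699       1.2
  solve Keq expr → x = -1.9132e-04; check Q = 4.9870e+05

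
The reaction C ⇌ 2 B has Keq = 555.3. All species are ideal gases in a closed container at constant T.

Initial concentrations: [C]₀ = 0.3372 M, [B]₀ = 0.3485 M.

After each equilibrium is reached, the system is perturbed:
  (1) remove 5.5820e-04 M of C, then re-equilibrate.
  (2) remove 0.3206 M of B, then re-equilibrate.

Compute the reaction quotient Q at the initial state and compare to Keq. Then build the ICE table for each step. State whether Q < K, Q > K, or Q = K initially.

Q₀ = 0.3602; Q < K (proceeds forward)

Q₀ = 0.3602 vs Keq = 555.3 ⇒ Q<K, forward
Step 1:
                   C          B
  Initial     0.3372     0.3485
  Change     -0.3353     0.6707
  Equil      0.00187      1.019
  solve Keq expr → x = 0.3353; check Q = 555.3
Then remove 5.5820e-04 M of C.
Step 2:
                   C          B
  Initial   0.001312      1.019
  Change  5.5413e-04  -0.001108
  Equil     0.001866      1.018
  solve Keq expr → x = -5.5413e-04; check Q = 555.3
Then remove 0.3206 M of B.
Step 3:
                   C          B
  Initial   0.001866     0.6975
  Change  -9.8548e-04   0.001971
  Equil   8.8095e-04     0.6994
  solve Keq expr → x = 9.8548e-04; check Q = 555.3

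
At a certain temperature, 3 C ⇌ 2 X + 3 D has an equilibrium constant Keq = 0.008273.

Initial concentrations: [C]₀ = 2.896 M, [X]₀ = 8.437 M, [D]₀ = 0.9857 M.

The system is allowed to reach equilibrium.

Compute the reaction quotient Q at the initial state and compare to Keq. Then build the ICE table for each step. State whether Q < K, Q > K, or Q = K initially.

Q₀ = 2.807; Q > K (proceeds reverse)

Q₀ = 2.807 vs Keq = 0.008273 ⇒ Q>K, reverse
Step 1:
                  C         X         D
  Initial     2.896     8.437    0.9857
  Change     0.7975   -0.5316   -0.7975
  Equil       3.693     7.905    0.1882
  solve Keq expr → x = -0.2658; check Q = 0.008273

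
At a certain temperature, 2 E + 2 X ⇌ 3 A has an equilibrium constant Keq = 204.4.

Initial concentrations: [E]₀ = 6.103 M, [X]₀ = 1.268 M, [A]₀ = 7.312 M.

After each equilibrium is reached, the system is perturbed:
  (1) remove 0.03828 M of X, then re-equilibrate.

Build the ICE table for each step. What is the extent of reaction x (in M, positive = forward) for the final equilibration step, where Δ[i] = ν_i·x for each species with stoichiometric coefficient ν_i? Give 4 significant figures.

Q₀ = 6.528 vs Keq = 204.4 ⇒ Q<K, forward
Step 1:
                  E         X         A
  I           6.103     1.268     7.312
  C         -0.9219   -0.9219     1.383
  E           5.181    0.3461     8.695
  solve Keq expr → x = 0.4609; check Q = 204.4
Then remove 0.03828 M of X.
Step 2:
                  E         X         A
  I           5.181    0.3078     8.695
  C         0.03314   0.03314   -0.0497
  E           5.214     0.341     8.645
  solve Keq expr → x = -0.01657; check Q = 204.4

x = -0.01657 M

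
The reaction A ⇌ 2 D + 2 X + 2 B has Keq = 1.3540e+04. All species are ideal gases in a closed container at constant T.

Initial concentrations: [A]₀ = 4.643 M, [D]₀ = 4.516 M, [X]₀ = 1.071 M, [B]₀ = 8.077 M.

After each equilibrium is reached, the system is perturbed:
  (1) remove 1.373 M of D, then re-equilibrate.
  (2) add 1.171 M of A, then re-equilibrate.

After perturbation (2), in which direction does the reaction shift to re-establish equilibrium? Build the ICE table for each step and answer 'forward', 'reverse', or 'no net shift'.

Q₀ = 328.7 vs Keq = 1.3540e+04 ⇒ Q<K, forward
Step 1:
                  A         D         X         B
  Initial     4.643     4.516     1.071     8.077
  Change     -1.076     2.152     2.152     2.152
  Equil       3.567     6.668     3.223     10.23
  solve Keq expr → x = 1.076; check Q = 1.3540e+04
Then remove 1.373 M of D.
Step 2:
                  A         D         X         B
  Initial     3.567     5.295     3.223     10.23
  Change    -0.1787    0.3575    0.3575    0.3575
  Equil       3.389     5.652      3.58     10.59
  solve Keq expr → x = 0.1787; check Q = 1.3540e+04
Then add 1.171 M of A.
Step 3:
                  A         D         X         B
  Initial      4.56     5.652      3.58     10.59
  Change    -0.1253    0.2507    0.2507    0.2507
  Equil       4.434     5.903     3.831     10.84
  solve Keq expr → x = 0.1253; check Q = 1.3540e+04

Direction: forward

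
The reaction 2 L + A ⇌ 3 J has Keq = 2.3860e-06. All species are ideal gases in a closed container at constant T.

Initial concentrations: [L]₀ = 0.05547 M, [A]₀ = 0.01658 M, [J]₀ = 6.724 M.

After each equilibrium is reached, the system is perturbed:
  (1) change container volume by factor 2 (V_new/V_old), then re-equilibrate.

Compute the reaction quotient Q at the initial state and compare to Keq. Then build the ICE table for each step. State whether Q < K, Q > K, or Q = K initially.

Q₀ = 5.9591e+06 vs Keq = 2.3860e-06 ⇒ Q>K, reverse
Step 1:
                    L           A           J
  init        0.05547     0.01658       6.724
  Δ             4.451       2.225      -6.676
  eq            4.506       2.242     0.04771
  solve Keq expr → x = -2.225; check Q = 2.3860e-06
Then change container volume by factor 2 (V_new/V_old).
Step 2:
                    L           A           J
  init          2.253       1.121     0.02386
  Δ                 0           0           0
  eq            2.253       1.121     0.02386
  solve Keq expr → x = 0; check Q = 2.3860e-06

Q₀ = 5.9591e+06; Q > K (proceeds reverse)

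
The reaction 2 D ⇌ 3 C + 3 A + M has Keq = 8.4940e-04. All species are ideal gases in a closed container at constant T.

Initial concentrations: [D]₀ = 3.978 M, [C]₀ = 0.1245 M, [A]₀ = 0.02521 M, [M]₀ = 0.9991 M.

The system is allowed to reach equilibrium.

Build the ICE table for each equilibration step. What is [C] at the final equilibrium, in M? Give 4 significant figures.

[C]_eq = 0.5192 M

Q₀ = 1.9521e-09 vs Keq = 8.4940e-04 ⇒ Q<K, forward
Step 1:
                  D         C         A         M
  init        3.978    0.1245   0.02521    0.9991
  Δ         -0.2632    0.3947    0.3947    0.1316
  eq          3.715    0.5192    0.4199     1.131
  solve Keq expr → x = 0.1316; check Q = 8.4940e-04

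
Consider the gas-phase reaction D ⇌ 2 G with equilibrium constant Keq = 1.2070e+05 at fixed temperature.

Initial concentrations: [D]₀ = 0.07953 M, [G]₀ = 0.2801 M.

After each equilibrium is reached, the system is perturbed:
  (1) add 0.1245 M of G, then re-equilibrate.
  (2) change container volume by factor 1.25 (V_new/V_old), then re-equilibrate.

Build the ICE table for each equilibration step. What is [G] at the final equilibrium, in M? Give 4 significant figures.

Q₀ = 0.9865 vs Keq = 1.2070e+05 ⇒ Q<K, forward
Step 1:
                   D          G
  Initial    0.07953     0.2801
  Change    -0.07953     0.1591
  Equil   1.5978e-06     0.4392
  solve Keq expr → x = 0.07953; check Q = 1.2070e+05
Then add 0.1245 M of G.
Step 2:
                   D          G
  Initial 1.5978e-06     0.5637
  Change  1.0344e-06 -2.0687e-06
  Equil   2.6322e-06     0.5637
  solve Keq expr → x = -1.0344e-06; check Q = 1.2070e+05
Then change container volume by factor 1.25 (V_new/V_old).
Step 3:
                   D          G
  Initial 2.1058e-06     0.4509
  Change  -4.2115e-07 8.4229e-07
  Equil   1.6846e-06     0.4509
  solve Keq expr → x = 4.2115e-07; check Q = 1.2070e+05

[G]_eq = 0.4509 M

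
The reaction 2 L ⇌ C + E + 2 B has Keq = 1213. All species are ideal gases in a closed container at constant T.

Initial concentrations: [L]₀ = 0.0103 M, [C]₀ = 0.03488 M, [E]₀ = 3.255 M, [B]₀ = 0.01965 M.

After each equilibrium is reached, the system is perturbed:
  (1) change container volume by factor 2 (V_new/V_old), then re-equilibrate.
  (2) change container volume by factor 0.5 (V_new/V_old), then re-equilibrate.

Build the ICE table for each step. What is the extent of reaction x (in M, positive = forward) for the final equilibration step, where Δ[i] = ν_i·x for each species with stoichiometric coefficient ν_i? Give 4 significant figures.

x = -7.6249e-05 M

Q₀ = 0.4132 vs Keq = 1213 ⇒ Q<K, forward
Step 1:
                    L           C           E           B
  I            0.0103     0.03488       3.255     0.01965
  C         -0.009993    0.004997    0.004997    0.009993
  E        3.0687e-04     0.03988        3.26     0.02964
  solve Keq expr → x = 0.004997; check Q = 1213
Then change container volume by factor 2 (V_new/V_old).
Step 2:
                    L           C           E           B
  I        1.5344e-04     0.01994        1.63     0.01482
  C       -7.6249e-05  3.8125e-05  3.8125e-05  7.6249e-05
  E        7.7188e-05     0.01998        1.63      0.0149
  solve Keq expr → x = 3.8125e-05; check Q = 1213
Then change container volume by factor 0.5 (V_new/V_old).
Step 3:
                    L           C           E           B
  I        1.5438e-04     0.03995        3.26      0.0298
  C        1.5250e-04 -7.6249e-05 -7.6249e-05 -1.5250e-04
  E        3.0687e-04     0.03988        3.26     0.02964
  solve Keq expr → x = -7.6249e-05; check Q = 1213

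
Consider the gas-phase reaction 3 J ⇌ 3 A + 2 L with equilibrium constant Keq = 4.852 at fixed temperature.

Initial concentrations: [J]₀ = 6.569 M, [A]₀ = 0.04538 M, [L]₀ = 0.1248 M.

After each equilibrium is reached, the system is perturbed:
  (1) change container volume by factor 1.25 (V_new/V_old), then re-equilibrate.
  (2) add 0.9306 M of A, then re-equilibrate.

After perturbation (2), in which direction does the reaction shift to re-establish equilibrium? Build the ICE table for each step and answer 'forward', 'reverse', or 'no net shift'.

Direction: reverse

Q₀ = 5.1348e-09 vs Keq = 4.852 ⇒ Q<K, forward
Step 1:
                  J         A         L
  init        6.569   0.04538    0.1248
  Δ          -3.226     3.226     2.151
  eq          3.343     3.271     2.275
  solve Keq expr → x = 1.075; check Q = 4.852
Then change container volume by factor 1.25 (V_new/V_old).
Step 2:
                  J         A         L
  init        2.674     2.617      1.82
  Δ         -0.1497    0.1497   0.09977
  eq          2.525     2.767      1.92
  solve Keq expr → x = 0.04988; check Q = 4.852
Then add 0.9306 M of A.
Step 3:
                  J         A         L
  init        2.525     3.697      1.92
  Δ          0.3217   -0.3217   -0.2145
  eq          2.846     3.376     1.706
  solve Keq expr → x = -0.1072; check Q = 4.852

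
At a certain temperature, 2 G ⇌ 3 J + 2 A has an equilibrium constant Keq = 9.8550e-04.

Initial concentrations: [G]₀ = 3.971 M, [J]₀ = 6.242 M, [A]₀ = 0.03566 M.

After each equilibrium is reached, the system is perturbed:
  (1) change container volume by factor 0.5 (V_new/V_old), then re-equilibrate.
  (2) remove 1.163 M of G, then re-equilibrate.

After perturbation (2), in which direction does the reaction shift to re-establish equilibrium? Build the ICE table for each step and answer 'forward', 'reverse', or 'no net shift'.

Direction: reverse

Q₀ = 0.01961 vs Keq = 9.8550e-04 ⇒ Q>K, reverse
Step 1:
                   G          J          A
  init         3.971      6.242    0.03566
  Δ          0.02753    -0.0413   -0.02753
  eq           3.999      6.201    0.00813
  solve Keq expr → x = -0.01377; check Q = 9.8550e-04
Then change container volume by factor 0.5 (V_new/V_old).
Step 2:
                   G          J          A
  init         7.997       12.4    0.01626
  Δ          0.01049   -0.01574   -0.01049
  eq           8.008      12.39   0.005767
  solve Keq expr → x = -0.005246; check Q = 9.8550e-04
Then remove 1.163 M of G.
Step 3:
                   G          J          A
  init         6.845      12.39   0.005767
  Δ       8.3623e-04  -0.001254 -8.3623e-04
  eq           6.845      12.38   0.004931
  solve Keq expr → x = -4.1812e-04; check Q = 9.8550e-04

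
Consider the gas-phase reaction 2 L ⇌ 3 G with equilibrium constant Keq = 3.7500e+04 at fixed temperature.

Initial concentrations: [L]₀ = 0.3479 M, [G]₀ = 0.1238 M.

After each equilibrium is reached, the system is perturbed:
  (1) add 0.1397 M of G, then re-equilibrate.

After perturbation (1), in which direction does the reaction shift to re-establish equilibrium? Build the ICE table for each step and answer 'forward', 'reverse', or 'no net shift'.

Q₀ = 0.01568 vs Keq = 3.7500e+04 ⇒ Q<K, forward
Step 1:
                   L          G
  init        0.3479     0.1238
  Δ          -0.3452     0.5179
  eq        0.002654     0.6417
  solve Keq expr → x = 0.1726; check Q = 3.7500e+04
Then add 0.1397 M of G.
Step 2:
                   L          G
  init      0.002654     0.7814
  Δ       9.0314e-04  -0.001355
  eq        0.003557       0.78
  solve Keq expr → x = -4.5157e-04; check Q = 3.7500e+04

Direction: reverse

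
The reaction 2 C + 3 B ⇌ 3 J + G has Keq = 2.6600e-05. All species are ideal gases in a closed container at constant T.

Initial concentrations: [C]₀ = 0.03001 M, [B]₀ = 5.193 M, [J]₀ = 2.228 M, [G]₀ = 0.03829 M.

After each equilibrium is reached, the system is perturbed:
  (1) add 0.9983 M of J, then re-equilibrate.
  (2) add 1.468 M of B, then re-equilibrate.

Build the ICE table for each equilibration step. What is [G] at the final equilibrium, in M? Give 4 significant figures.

[G]_eq = 3.1209e-06 M

Q₀ = 3.358 vs Keq = 2.6600e-05 ⇒ Q>K, reverse
Step 1:
                  C         B         J         G
  init      0.03001     5.193     2.228   0.03829
  Δ         0.07657    0.1149   -0.1149  -0.03829
  eq         0.1066     5.308     2.113 4.7886e-06
  solve Keq expr → x = -0.03829; check Q = 2.6600e-05
Then add 0.9983 M of J.
Step 2:
                  C         B         J         G
  init       0.1066     5.308     3.111 4.7886e-06
  Δ       6.5766e-06 9.8649e-06 -9.8649e-06 -3.2883e-06
  eq         0.1066     5.308     3.111 1.5003e-06
  solve Keq expr → x = -3.2883e-06; check Q = 2.6600e-05
Then add 1.468 M of B.
Step 3:
                  C         B         J         G
  init       0.1066     6.776     3.111 1.5003e-06
  Δ       -3.2412e-06 -4.8618e-06 4.8618e-06 1.6206e-06
  eq         0.1066     6.776     3.111 3.1209e-06
  solve Keq expr → x = 1.6206e-06; check Q = 2.6600e-05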